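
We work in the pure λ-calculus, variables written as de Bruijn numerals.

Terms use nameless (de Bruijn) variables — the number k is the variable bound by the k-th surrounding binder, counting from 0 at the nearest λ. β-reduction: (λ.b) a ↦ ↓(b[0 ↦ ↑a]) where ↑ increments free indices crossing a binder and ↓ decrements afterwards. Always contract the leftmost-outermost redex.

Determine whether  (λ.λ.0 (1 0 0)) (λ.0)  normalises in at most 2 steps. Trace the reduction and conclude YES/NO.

Answer: YES — reaches normal form λ.0 (0 0) in 2 ≤ 2 steps

Derivation:
  start: (λ.λ.0 (1 0 0)) (λ.0)
  →1  λ.0 ((λ.0) 0 0)
  →2  λ.0 (0 0)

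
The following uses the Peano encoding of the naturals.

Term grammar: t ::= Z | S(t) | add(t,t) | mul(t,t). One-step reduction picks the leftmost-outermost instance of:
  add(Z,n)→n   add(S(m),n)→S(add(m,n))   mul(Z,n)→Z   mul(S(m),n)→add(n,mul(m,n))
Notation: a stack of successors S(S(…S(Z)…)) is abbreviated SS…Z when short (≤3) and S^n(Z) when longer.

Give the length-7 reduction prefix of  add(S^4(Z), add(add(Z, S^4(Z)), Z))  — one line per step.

Answer: after 7 steps: S(S(S(S(S(add(SSSZ, Z))))))

Reduction:
  start: add(S^4(Z), add(add(Z, S^4(Z)), Z))
  →1  S(add(SSSZ, add(add(Z, S^4(Z)), Z)))
  →2  S(S(add(SSZ, add(add(Z, S^4(Z)), Z))))
  →3  S(S(S(add(SZ, add(add(Z, S^4(Z)), Z)))))
  →4  S(S(S(S(add(Z, add(add(Z, S^4(Z)), Z))))))
  →5  S(S(S(S(add(add(Z, S^4(Z)), Z)))))
  →6  S(S(S(S(add(S^4(Z), Z)))))
  →7  S(S(S(S(S(add(SSSZ, Z))))))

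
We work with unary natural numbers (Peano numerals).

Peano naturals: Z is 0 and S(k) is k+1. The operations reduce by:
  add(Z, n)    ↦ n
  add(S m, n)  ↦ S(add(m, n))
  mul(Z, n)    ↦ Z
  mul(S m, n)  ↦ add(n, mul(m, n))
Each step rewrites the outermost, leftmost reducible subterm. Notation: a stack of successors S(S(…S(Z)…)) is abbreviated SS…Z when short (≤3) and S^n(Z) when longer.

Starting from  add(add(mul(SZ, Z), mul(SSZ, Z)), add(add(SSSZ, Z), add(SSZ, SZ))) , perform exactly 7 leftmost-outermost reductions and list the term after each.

Answer: after 7 steps: add(add(Z, mul(Z, Z)), add(add(SSSZ, Z), add(SSZ, SZ)))

Reduction:
  start: add(add(mul(SZ, Z), mul(SSZ, Z)), add(add(SSSZ, Z), add(SSZ, SZ)))
  →1  add(add(add(Z, mul(Z, Z)), mul(SSZ, Z)), add(add(SSSZ, Z), add(SSZ, SZ)))
  →2  add(add(mul(Z, Z), mul(SSZ, Z)), add(add(SSSZ, Z), add(SSZ, SZ)))
  →3  add(add(Z, mul(SSZ, Z)), add(add(SSSZ, Z), add(SSZ, SZ)))
  →4  add(mul(SSZ, Z), add(add(SSSZ, Z), add(SSZ, SZ)))
  →5  add(add(Z, mul(SZ, Z)), add(add(SSSZ, Z), add(SSZ, SZ)))
  →6  add(mul(SZ, Z), add(add(SSSZ, Z), add(SSZ, SZ)))
  →7  add(add(Z, mul(Z, Z)), add(add(SSSZ, Z), add(SSZ, SZ)))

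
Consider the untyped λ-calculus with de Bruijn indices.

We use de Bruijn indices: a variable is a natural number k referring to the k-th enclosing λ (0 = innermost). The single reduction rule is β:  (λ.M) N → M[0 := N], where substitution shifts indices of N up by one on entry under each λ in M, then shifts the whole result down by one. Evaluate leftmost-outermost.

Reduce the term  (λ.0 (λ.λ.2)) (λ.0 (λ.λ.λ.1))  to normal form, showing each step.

  start: (λ.0 (λ.λ.2)) (λ.0 (λ.λ.λ.1))
  →1  (λ.0 (λ.λ.λ.1)) (λ.λ.λ.0 (λ.λ.λ.1))
  →2  (λ.λ.λ.0 (λ.λ.λ.1)) (λ.λ.λ.1)
  →3  λ.λ.0 (λ.λ.λ.1)

Answer: normal form = λ.λ.0 (λ.λ.λ.1)  (in 3 steps)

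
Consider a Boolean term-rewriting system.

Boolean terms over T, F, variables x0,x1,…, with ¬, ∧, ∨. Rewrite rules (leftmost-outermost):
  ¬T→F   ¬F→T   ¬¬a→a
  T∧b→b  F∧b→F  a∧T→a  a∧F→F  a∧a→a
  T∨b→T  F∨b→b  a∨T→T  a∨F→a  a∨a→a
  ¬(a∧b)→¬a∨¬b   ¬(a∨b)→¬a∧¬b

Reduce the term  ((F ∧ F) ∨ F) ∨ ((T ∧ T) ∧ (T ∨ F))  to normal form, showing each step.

  start: ((F ∧ F) ∨ F) ∨ ((T ∧ T) ∧ (T ∨ F))
  [1] (F ∧ F) ∨ ((T ∧ T) ∧ (T ∨ F))
  [2] F ∨ ((T ∧ T) ∧ (T ∨ F))
  [3] (T ∧ T) ∧ (T ∨ F)
  [4] T ∧ (T ∨ F)
  [5] T ∨ F
  [6] T

Answer: normal form = T  (in 6 steps)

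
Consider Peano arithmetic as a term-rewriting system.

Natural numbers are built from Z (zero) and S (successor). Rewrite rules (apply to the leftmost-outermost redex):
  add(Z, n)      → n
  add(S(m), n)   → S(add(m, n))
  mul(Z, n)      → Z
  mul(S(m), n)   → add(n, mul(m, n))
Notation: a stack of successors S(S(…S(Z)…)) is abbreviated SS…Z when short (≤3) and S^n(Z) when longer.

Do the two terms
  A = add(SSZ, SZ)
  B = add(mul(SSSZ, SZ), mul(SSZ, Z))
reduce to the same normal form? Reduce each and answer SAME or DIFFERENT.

Answer: SAME — A ⇓ SSSZ, B ⇓ SSSZ

Working:
Term A:
  start: add(SSZ, SZ)
  →1  S(add(SZ, SZ))
  →2  S(S(add(Z, SZ)))
  →3  SSSZ

Term B:
  start: add(mul(SSSZ, SZ), mul(SSZ, Z))
  →1  add(add(SZ, mul(SSZ, SZ)), mul(SSZ, Z))
  →2  add(S(add(Z, mul(SSZ, SZ))), mul(SSZ, Z))
  →3  S(add(add(Z, mul(SSZ, SZ)), mul(SSZ, Z)))
  →4  S(add(mul(SSZ, SZ), mul(SSZ, Z)))
  →5  S(add(add(SZ, mul(SZ, SZ)), mul(SSZ, Z)))
  →6  S(add(S(add(Z, mul(SZ, SZ))), mul(SSZ, Z)))
  →7  S(S(add(add(Z, mul(SZ, SZ)), mul(SSZ, Z))))
  →8  S(S(add(mul(SZ, SZ), mul(SSZ, Z))))
  →9  S(S(add(add(SZ, mul(Z, SZ)), mul(SSZ, Z))))
  →10  S(S(add(S(add(Z, mul(Z, SZ))), mul(SSZ, Z))))
  →11  S(S(S(add(add(Z, mul(Z, SZ)), mul(SSZ, Z)))))
  →12  S(S(S(add(mul(Z, SZ), mul(SSZ, Z)))))
  →13  S(S(S(add(Z, mul(SSZ, Z)))))
  →14  S(S(S(mul(SSZ, Z))))
  →15  S(S(S(add(Z, mul(SZ, Z)))))
  →16  S(S(S(mul(SZ, Z))))
  →17  S(S(S(add(Z, mul(Z, Z)))))
  →18  S(S(S(mul(Z, Z))))
  →19  SSSZ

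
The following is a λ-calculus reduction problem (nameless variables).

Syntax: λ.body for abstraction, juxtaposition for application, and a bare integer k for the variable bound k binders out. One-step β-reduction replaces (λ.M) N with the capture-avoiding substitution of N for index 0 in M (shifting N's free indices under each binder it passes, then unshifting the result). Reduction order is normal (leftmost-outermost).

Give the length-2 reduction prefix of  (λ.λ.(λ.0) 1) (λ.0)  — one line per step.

Answer: after 2 steps: λ.λ.0

Reduction:
  start: (λ.λ.(λ.0) 1) (λ.0)
  →1  λ.(λ.0) (λ.0)
  →2  λ.λ.0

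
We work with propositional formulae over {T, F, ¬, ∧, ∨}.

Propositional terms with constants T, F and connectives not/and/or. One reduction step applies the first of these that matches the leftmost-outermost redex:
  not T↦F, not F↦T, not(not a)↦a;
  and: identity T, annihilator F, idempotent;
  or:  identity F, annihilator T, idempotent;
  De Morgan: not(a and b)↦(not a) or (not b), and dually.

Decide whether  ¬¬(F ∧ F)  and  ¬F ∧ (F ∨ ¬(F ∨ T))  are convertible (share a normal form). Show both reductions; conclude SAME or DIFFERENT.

Answer: SAME — A ⇓ F, B ⇓ F

Reduction:
Term A:
  start: ¬¬(F ∧ F)
  step 1: F ∧ F
  step 2: F

Term B:
  start: ¬F ∧ (F ∨ ¬(F ∨ T))
  step 1: T ∧ (F ∨ ¬(F ∨ T))
  step 2: F ∨ ¬(F ∨ T)
  step 3: ¬(F ∨ T)
  step 4: ¬F ∧ ¬T
  step 5: T ∧ ¬T
  step 6: ¬T
  step 7: F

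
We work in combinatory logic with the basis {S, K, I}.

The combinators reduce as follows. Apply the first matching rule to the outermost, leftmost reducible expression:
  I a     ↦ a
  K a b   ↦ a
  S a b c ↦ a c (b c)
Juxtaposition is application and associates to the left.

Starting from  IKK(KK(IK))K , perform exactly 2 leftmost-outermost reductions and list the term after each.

Answer: after 2 steps: KK

Working:
  start: IKK(KK(IK))K
  step 1: KK(KK(IK))K
  step 2: KK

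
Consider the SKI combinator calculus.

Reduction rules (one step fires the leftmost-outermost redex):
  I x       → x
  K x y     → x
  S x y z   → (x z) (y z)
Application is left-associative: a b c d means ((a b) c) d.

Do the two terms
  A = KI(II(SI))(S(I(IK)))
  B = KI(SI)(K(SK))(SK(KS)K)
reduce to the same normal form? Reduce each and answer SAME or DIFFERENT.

Term A:
  start: KI(II(SI))(S(I(IK)))
  →1  I(S(I(IK)))
  →2  S(I(IK))
  →3  S(IK)
  →4  SK

Term B:
  start: KI(SI)(K(SK))(SK(KS)K)
  →1  I(K(SK))(SK(KS)K)
  →2  K(SK)(SK(KS)K)
  →3  SK

Answer: SAME — A ⇓ SK, B ⇓ SK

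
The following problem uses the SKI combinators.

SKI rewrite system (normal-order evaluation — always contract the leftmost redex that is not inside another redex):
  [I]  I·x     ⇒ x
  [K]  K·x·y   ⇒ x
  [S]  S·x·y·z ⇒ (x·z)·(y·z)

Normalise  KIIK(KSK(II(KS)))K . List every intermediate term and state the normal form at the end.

  start: KIIK(KSK(II(KS)))K
  →1  IK(KSK(II(KS)))K
  →2  K(KSK(II(KS)))K
  →3  KSK(II(KS))
  →4  S(II(KS))
  →5  S(I(KS))
  →6  S(KS)

Answer: normal form = S(KS)  (in 6 steps)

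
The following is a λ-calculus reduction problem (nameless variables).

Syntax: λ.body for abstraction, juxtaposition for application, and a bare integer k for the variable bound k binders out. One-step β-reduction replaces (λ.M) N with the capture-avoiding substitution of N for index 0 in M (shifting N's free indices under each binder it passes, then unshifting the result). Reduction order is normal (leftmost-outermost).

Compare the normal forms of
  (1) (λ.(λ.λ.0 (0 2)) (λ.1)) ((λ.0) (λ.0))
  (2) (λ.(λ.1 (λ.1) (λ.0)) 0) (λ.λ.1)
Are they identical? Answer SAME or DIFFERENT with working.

Term A:
  start: (λ.(λ.λ.0 (0 2)) (λ.1)) ((λ.0) (λ.0))
  step 1: (λ.λ.0 (0 ((λ.0) (λ.0)))) (λ.(λ.0) (λ.0))
  step 2: λ.0 (0 ((λ.0) (λ.0)))
  step 3: λ.0 (0 (λ.0))

Term B:
  start: (λ.(λ.1 (λ.1) (λ.0)) 0) (λ.λ.1)
  step 1: (λ.(λ.λ.1) (λ.1) (λ.0)) (λ.λ.1)
  step 2: (λ.λ.1) (λ.λ.λ.1) (λ.0)
  step 3: (λ.λ.λ.λ.1) (λ.0)
  step 4: λ.λ.λ.1

Answer: DIFFERENT — A ⇓ λ.0 (0 (λ.0)), B ⇓ λ.λ.λ.1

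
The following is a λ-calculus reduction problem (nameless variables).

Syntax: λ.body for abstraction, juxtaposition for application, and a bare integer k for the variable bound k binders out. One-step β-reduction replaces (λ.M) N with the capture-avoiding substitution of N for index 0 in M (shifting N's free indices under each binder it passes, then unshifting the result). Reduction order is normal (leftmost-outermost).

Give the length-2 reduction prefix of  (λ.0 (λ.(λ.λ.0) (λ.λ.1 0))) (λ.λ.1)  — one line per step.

  start: (λ.0 (λ.(λ.λ.0) (λ.λ.1 0))) (λ.λ.1)
  →1  (λ.λ.1) (λ.(λ.λ.0) (λ.λ.1 0))
  →2  λ.λ.(λ.λ.0) (λ.λ.1 0)

Answer: after 2 steps: λ.λ.(λ.λ.0) (λ.λ.1 0)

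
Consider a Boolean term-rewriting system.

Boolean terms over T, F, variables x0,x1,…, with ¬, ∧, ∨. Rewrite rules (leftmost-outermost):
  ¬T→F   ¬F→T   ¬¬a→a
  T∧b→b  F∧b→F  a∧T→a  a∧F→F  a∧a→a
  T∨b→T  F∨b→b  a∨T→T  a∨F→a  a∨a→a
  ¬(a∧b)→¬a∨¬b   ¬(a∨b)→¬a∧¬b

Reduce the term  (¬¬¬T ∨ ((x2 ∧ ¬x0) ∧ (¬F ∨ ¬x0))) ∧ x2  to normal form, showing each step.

  start: (¬¬¬T ∨ ((x2 ∧ ¬x0) ∧ (¬F ∨ ¬x0))) ∧ x2
  step 1: (¬T ∨ ((x2 ∧ ¬x0) ∧ (¬F ∨ ¬x0))) ∧ x2
  step 2: (F ∨ ((x2 ∧ ¬x0) ∧ (¬F ∨ ¬x0))) ∧ x2
  step 3: ((x2 ∧ ¬x0) ∧ (¬F ∨ ¬x0)) ∧ x2
  step 4: ((x2 ∧ ¬x0) ∧ (T ∨ ¬x0)) ∧ x2
  step 5: ((x2 ∧ ¬x0) ∧ T) ∧ x2
  step 6: (x2 ∧ ¬x0) ∧ x2

Answer: normal form = (x2 ∧ ¬x0) ∧ x2  (in 6 steps)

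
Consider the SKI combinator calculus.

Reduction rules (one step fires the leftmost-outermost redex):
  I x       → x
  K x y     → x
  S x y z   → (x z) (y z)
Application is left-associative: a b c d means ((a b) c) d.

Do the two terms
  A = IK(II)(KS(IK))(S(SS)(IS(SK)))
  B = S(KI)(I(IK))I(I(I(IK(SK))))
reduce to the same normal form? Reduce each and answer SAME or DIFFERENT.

Term A:
  start: IK(II)(KS(IK))(S(SS)(IS(SK)))
  [1] K(II)(KS(IK))(S(SS)(IS(SK)))
  [2] II(S(SS)(IS(SK)))
  [3] I(S(SS)(IS(SK)))
  [4] S(SS)(IS(SK))
  [5] S(SS)(S(SK))

Term B:
  start: S(KI)(I(IK))I(I(I(IK(SK))))
  [1] KII(I(IK)I)(I(I(IK(SK))))
  [2] I(I(IK)I)(I(I(IK(SK))))
  [3] I(IK)I(I(I(IK(SK))))
  [4] IKI(I(I(IK(SK))))
  [5] KI(I(I(IK(SK))))
  [6] I

Answer: DIFFERENT — A ⇓ S(SS)(S(SK)), B ⇓ I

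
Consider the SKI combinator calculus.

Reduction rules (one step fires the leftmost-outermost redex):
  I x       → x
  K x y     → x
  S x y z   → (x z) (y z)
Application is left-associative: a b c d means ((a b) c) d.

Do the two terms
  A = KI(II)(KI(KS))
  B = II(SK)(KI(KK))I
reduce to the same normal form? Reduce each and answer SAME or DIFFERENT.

Term A:
  start: KI(II)(KI(KS))
  →1  I(KI(KS))
  →2  KI(KS)
  →3  I

Term B:
  start: II(SK)(KI(KK))I
  →1  I(SK)(KI(KK))I
  →2  SK(KI(KK))I
  →3  KI(KI(KK)I)
  →4  I

Answer: SAME — A ⇓ I, B ⇓ I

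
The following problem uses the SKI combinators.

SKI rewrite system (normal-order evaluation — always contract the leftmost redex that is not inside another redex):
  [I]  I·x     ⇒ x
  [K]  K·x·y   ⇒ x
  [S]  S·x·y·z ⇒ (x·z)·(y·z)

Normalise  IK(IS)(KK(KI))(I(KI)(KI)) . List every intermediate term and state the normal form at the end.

  start: IK(IS)(KK(KI))(I(KI)(KI))
  step 1: K(IS)(KK(KI))(I(KI)(KI))
  step 2: IS(I(KI)(KI))
  step 3: S(I(KI)(KI))
  step 4: S(KI(KI))
  step 5: SI

Answer: normal form = SI  (in 5 steps)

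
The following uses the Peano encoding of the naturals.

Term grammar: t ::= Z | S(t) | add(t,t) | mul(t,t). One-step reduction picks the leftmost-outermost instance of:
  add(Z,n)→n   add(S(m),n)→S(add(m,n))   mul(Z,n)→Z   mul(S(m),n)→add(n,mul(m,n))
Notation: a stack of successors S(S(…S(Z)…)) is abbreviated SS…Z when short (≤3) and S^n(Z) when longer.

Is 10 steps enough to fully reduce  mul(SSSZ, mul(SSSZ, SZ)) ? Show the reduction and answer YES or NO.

Answer: NO — after 10 steps the term is S(S(add(add(SZ, mul(Z, SZ)), mul(SSZ, mul(SSSZ, SZ))))), not yet normal

Working:
  start: mul(SSSZ, mul(SSSZ, SZ))
  [1] add(mul(SSSZ, SZ), mul(SSZ, mul(SSSZ, SZ)))
  [2] add(add(SZ, mul(SSZ, SZ)), mul(SSZ, mul(SSSZ, SZ)))
  [3] add(S(add(Z, mul(SSZ, SZ))), mul(SSZ, mul(SSSZ, SZ)))
  [4] S(add(add(Z, mul(SSZ, SZ)), mul(SSZ, mul(SSSZ, SZ))))
  [5] S(add(mul(SSZ, SZ), mul(SSZ, mul(SSSZ, SZ))))
  [6] S(add(add(SZ, mul(SZ, SZ)), mul(SSZ, mul(SSSZ, SZ))))
  [7] S(add(S(add(Z, mul(SZ, SZ))), mul(SSZ, mul(SSSZ, SZ))))
  [8] S(S(add(add(Z, mul(SZ, SZ)), mul(SSZ, mul(SSSZ, SZ)))))
  [9] S(S(add(mul(SZ, SZ), mul(SSZ, mul(SSSZ, SZ)))))
  [10] S(S(add(add(SZ, mul(Z, SZ)), mul(SSZ, mul(SSSZ, SZ)))))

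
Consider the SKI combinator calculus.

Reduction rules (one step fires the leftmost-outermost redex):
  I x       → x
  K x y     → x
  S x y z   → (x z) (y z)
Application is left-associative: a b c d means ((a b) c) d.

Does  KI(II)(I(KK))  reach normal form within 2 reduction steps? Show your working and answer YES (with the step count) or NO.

Answer: NO — after 2 steps the term is I(KK), not yet normal

Reduction:
  start: KI(II)(I(KK))
  step 1: I(I(KK))
  step 2: I(KK)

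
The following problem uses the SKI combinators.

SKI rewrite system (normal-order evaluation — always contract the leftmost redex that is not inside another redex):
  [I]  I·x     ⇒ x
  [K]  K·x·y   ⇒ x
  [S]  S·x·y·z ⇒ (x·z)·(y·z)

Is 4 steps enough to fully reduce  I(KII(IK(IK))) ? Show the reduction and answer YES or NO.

Answer: NO — after 4 steps the term is K(IK), not yet normal

Derivation:
  start: I(KII(IK(IK)))
  →1  KII(IK(IK))
  →2  I(IK(IK))
  →3  IK(IK)
  →4  K(IK)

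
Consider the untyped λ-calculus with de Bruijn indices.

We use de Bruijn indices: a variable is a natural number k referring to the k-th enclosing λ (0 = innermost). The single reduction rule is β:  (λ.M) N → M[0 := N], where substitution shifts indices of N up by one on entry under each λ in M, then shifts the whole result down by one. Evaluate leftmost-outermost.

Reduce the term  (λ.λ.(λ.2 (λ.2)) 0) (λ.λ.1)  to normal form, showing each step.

Answer: normal form = λ.λ.λ.2  (in 3 steps)

Working:
  start: (λ.λ.(λ.2 (λ.2)) 0) (λ.λ.1)
  [1] λ.(λ.(λ.λ.1) (λ.2)) 0
  [2] λ.(λ.λ.1) (λ.1)
  [3] λ.λ.λ.2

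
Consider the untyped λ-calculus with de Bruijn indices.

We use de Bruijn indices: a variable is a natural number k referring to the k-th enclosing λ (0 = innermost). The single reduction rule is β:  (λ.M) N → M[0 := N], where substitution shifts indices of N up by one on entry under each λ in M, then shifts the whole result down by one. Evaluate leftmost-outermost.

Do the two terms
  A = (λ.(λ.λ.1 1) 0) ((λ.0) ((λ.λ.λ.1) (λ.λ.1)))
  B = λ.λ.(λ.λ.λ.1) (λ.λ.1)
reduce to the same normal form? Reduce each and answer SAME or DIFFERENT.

Answer: SAME — A ⇓ λ.λ.λ.λ.1, B ⇓ λ.λ.λ.λ.1

Reduction:
Term A:
  start: (λ.(λ.λ.1 1) 0) ((λ.0) ((λ.λ.λ.1) (λ.λ.1)))
  step 1: (λ.λ.1 1) ((λ.0) ((λ.λ.λ.1) (λ.λ.1)))
  step 2: λ.(λ.0) ((λ.λ.λ.1) (λ.λ.1)) ((λ.0) ((λ.λ.λ.1) (λ.λ.1)))
  step 3: λ.(λ.λ.λ.1) (λ.λ.1) ((λ.0) ((λ.λ.λ.1) (λ.λ.1)))
  step 4: λ.(λ.λ.1) ((λ.0) ((λ.λ.λ.1) (λ.λ.1)))
  step 5: λ.λ.(λ.0) ((λ.λ.λ.1) (λ.λ.1))
  step 6: λ.λ.(λ.λ.λ.1) (λ.λ.1)
  step 7: λ.λ.λ.λ.1

Term B:
  start: λ.λ.(λ.λ.λ.1) (λ.λ.1)
  step 1: λ.λ.λ.λ.1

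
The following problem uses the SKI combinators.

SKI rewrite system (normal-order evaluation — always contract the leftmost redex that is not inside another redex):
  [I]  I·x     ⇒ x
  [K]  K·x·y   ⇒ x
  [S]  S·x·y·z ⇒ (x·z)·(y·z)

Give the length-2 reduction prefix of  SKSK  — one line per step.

  start: SKSK
  step 1: KK(SK)
  step 2: K

Answer: after 2 steps: K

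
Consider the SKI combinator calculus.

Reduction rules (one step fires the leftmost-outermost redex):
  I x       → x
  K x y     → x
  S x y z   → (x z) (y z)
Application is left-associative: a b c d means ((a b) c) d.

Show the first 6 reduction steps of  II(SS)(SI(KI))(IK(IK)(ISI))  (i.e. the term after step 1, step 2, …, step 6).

  start: II(SS)(SI(KI))(IK(IK)(ISI))
  [1] I(SS)(SI(KI))(IK(IK)(ISI))
  [2] SS(SI(KI))(IK(IK)(ISI))
  [3] S(IK(IK)(ISI))(SI(KI)(IK(IK)(ISI)))
  [4] S(K(IK)(ISI))(SI(KI)(IK(IK)(ISI)))
  [5] S(IK)(SI(KI)(IK(IK)(ISI)))
  [6] SK(SI(KI)(IK(IK)(ISI)))

Answer: after 6 steps: SK(SI(KI)(IK(IK)(ISI)))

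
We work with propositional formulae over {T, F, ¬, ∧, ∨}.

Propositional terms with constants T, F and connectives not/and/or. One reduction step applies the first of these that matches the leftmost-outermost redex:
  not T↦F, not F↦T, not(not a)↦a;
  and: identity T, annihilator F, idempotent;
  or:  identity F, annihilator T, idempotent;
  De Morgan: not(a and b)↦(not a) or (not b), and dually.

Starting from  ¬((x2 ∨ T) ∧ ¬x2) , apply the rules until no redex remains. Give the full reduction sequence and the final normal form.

  start: ¬((x2 ∨ T) ∧ ¬x2)
  [1] ¬(x2 ∨ T) ∨ ¬¬x2
  [2] (¬x2 ∧ ¬T) ∨ ¬¬x2
  [3] (¬x2 ∧ F) ∨ ¬¬x2
  [4] F ∨ ¬¬x2
  [5] ¬¬x2
  [6] x2

Answer: normal form = x2  (in 6 steps)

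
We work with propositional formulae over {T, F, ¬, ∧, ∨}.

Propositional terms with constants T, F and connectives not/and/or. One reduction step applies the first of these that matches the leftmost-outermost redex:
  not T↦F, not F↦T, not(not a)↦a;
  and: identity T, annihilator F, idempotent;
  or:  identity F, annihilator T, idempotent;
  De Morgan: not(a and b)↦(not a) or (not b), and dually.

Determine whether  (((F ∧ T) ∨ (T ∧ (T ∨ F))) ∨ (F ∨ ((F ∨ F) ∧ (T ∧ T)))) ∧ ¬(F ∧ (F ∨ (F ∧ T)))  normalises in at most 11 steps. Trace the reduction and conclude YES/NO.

Answer: YES — reaches normal form T in 9 ≤ 11 steps

Derivation:
  start: (((F ∧ T) ∨ (T ∧ (T ∨ F))) ∨ (F ∨ ((F ∨ F) ∧ (T ∧ T)))) ∧ ¬(F ∧ (F ∨ (F ∧ T)))
  [1] ((F ∨ (T ∧ (T ∨ F))) ∨ (F ∨ ((F ∨ F) ∧ (T ∧ T)))) ∧ ¬(F ∧ (F ∨ (F ∧ T)))
  [2] ((T ∧ (T ∨ F)) ∨ (F ∨ ((F ∨ F) ∧ (T ∧ T)))) ∧ ¬(F ∧ (F ∨ (F ∧ T)))
  [3] ((T ∨ F) ∨ (F ∨ ((F ∨ F) ∧ (T ∧ T)))) ∧ ¬(F ∧ (F ∨ (F ∧ T)))
  [4] (T ∨ (F ∨ ((F ∨ F) ∧ (T ∧ T)))) ∧ ¬(F ∧ (F ∨ (F ∧ T)))
  [5] T ∧ ¬(F ∧ (F ∨ (F ∧ T)))
  [6] ¬(F ∧ (F ∨ (F ∧ T)))
  [7] ¬F ∨ ¬(F ∨ (F ∧ T))
  [8] T ∨ ¬(F ∨ (F ∧ T))
  [9] T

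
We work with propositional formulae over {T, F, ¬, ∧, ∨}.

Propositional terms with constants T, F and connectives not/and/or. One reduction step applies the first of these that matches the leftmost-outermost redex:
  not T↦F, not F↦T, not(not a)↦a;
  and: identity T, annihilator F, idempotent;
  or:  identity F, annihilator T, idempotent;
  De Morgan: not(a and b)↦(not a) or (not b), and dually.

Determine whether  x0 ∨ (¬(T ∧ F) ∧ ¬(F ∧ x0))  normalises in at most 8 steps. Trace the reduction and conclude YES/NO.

  start: x0 ∨ (¬(T ∧ F) ∧ ¬(F ∧ x0))
  →1  x0 ∨ ((¬T ∨ ¬F) ∧ ¬(F ∧ x0))
  →2  x0 ∨ ((F ∨ ¬F) ∧ ¬(F ∧ x0))
  →3  x0 ∨ (¬F ∧ ¬(F ∧ x0))
  →4  x0 ∨ (T ∧ ¬(F ∧ x0))
  →5  x0 ∨ ¬(F ∧ x0)
  →6  x0 ∨ (¬F ∨ ¬x0)
  →7  x0 ∨ (T ∨ ¬x0)
  →8  x0 ∨ T

Answer: NO — after 8 steps the term is x0 ∨ T, not yet normal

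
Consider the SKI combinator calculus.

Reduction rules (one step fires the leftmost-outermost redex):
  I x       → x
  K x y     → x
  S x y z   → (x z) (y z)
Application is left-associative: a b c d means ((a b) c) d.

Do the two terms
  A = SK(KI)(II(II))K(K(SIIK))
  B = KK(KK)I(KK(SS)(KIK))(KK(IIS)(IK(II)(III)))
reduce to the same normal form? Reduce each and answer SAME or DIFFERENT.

Term A:
  start: SK(KI)(II(II))K(K(SIIK))
  step 1: K(II(II))(KI(II(II)))K(K(SIIK))
  step 2: II(II)K(K(SIIK))
  step 3: I(II)K(K(SIIK))
  step 4: IIK(K(SIIK))
  step 5: IK(K(SIIK))
  step 6: K(K(SIIK))
  step 7: K(K(IK(IK)))
  step 8: K(K(K(IK)))
  step 9: K(K(KK))

Term B:
  start: KK(KK)I(KK(SS)(KIK))(KK(IIS)(IK(II)(III)))
  step 1: KI(KK(SS)(KIK))(KK(IIS)(IK(II)(III)))
  step 2: I(KK(IIS)(IK(II)(III)))
  step 3: KK(IIS)(IK(II)(III))
  step 4: K(IK(II)(III))
  step 5: K(K(II)(III))
  step 6: K(II)
  step 7: KI

Answer: DIFFERENT — A ⇓ K(K(KK)), B ⇓ KI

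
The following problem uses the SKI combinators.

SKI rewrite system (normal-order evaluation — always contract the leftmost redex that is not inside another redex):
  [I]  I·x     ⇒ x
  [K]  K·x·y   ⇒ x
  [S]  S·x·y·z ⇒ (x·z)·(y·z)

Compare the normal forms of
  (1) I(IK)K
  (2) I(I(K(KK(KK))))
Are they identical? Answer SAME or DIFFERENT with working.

Answer: SAME — A ⇓ KK, B ⇓ KK

Derivation:
Term A:
  start: I(IK)K
  [1] IKK
  [2] KK

Term B:
  start: I(I(K(KK(KK))))
  [1] I(K(KK(KK)))
  [2] K(KK(KK))
  [3] KK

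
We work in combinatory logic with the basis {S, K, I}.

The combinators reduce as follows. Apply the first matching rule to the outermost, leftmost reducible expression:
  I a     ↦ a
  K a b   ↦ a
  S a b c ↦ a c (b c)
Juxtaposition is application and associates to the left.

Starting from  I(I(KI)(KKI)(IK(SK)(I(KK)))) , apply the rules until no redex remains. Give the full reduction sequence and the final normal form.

  start: I(I(KI)(KKI)(IK(SK)(I(KK))))
  [1] I(KI)(KKI)(IK(SK)(I(KK)))
  [2] KI(KKI)(IK(SK)(I(KK)))
  [3] I(IK(SK)(I(KK)))
  [4] IK(SK)(I(KK))
  [5] K(SK)(I(KK))
  [6] SK

Answer: normal form = SK  (in 6 steps)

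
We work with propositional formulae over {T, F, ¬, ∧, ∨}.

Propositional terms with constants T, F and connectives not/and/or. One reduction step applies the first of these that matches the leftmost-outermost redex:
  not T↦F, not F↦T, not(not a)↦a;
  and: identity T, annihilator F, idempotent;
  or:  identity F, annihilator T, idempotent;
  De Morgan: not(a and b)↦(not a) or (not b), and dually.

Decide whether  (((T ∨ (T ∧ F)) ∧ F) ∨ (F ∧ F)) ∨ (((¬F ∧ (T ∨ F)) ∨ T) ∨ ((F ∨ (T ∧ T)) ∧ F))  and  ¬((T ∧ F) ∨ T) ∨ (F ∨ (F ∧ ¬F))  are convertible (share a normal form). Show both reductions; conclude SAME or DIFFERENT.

Answer: DIFFERENT — A ⇓ T, B ⇓ F

Derivation:
Term A:
  start: (((T ∨ (T ∧ F)) ∧ F) ∨ (F ∧ F)) ∨ (((¬F ∧ (T ∨ F)) ∨ T) ∨ ((F ∨ (T ∧ T)) ∧ F))
  [1] (F ∨ (F ∧ F)) ∨ (((¬F ∧ (T ∨ F)) ∨ T) ∨ ((F ∨ (T ∧ T)) ∧ F))
  [2] (F ∧ F) ∨ (((¬F ∧ (T ∨ F)) ∨ T) ∨ ((F ∨ (T ∧ T)) ∧ F))
  [3] F ∨ (((¬F ∧ (T ∨ F)) ∨ T) ∨ ((F ∨ (T ∧ T)) ∧ F))
  [4] ((¬F ∧ (T ∨ F)) ∨ T) ∨ ((F ∨ (T ∧ T)) ∧ F)
  [5] T ∨ ((F ∨ (T ∧ T)) ∧ F)
  [6] T

Term B:
  start: ¬((T ∧ F) ∨ T) ∨ (F ∨ (F ∧ ¬F))
  [1] (¬(T ∧ F) ∧ ¬T) ∨ (F ∨ (F ∧ ¬F))
  [2] ((¬T ∨ ¬F) ∧ ¬T) ∨ (F ∨ (F ∧ ¬F))
  [3] ((F ∨ ¬F) ∧ ¬T) ∨ (F ∨ (F ∧ ¬F))
  [4] (¬F ∧ ¬T) ∨ (F ∨ (F ∧ ¬F))
  [5] (T ∧ ¬T) ∨ (F ∨ (F ∧ ¬F))
  [6] ¬T ∨ (F ∨ (F ∧ ¬F))
  [7] F ∨ (F ∨ (F ∧ ¬F))
  [8] F ∨ (F ∧ ¬F)
  [9] F ∧ ¬F
  [10] F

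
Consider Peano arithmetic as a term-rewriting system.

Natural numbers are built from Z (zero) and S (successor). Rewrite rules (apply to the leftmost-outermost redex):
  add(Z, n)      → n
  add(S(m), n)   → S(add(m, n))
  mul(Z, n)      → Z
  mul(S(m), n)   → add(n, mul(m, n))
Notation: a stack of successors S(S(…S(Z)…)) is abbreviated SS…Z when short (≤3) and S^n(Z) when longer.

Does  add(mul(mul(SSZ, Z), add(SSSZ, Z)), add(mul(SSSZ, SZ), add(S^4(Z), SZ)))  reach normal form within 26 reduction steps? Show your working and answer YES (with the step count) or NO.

Answer: YES — reaches normal form S^8(Z) in 26 ≤ 26 steps

Reduction:
  start: add(mul(mul(SSZ, Z), add(SSSZ, Z)), add(mul(SSSZ, SZ), add(S^4(Z), SZ)))
  [1] add(mul(add(Z, mul(SZ, Z)), add(SSSZ, Z)), add(mul(SSSZ, SZ), add(S^4(Z), SZ)))
  [2] add(mul(mul(SZ, Z), add(SSSZ, Z)), add(mul(SSSZ, SZ), add(S^4(Z), SZ)))
  [3] add(mul(add(Z, mul(Z, Z)), add(SSSZ, Z)), add(mul(SSSZ, SZ), add(S^4(Z), SZ)))
  [4] add(mul(mul(Z, Z), add(SSSZ, Z)), add(mul(SSSZ, SZ), add(S^4(Z), SZ)))
  [5] add(mul(Z, add(SSSZ, Z)), add(mul(SSSZ, SZ), add(S^4(Z), SZ)))
  [6] add(Z, add(mul(SSSZ, SZ), add(S^4(Z), SZ)))
  [7] add(mul(SSSZ, SZ), add(S^4(Z), SZ))
  [8] add(add(SZ, mul(SSZ, SZ)), add(S^4(Z), SZ))
  [9] add(S(add(Z, mul(SSZ, SZ))), add(S^4(Z), SZ))
  [10] S(add(add(Z, mul(SSZ, SZ)), add(S^4(Z), SZ)))
  [11] S(add(mul(SSZ, SZ), add(S^4(Z), SZ)))
  [12] S(add(add(SZ, mul(SZ, SZ)), add(S^4(Z), SZ)))
  [13] S(add(S(add(Z, mul(SZ, SZ))), add(S^4(Z), SZ)))
  [14] S(S(add(add(Z, mul(SZ, SZ)), add(S^4(Z), SZ))))
  [15] S(S(add(mul(SZ, SZ), add(S^4(Z), SZ))))
  [16] S(S(add(add(SZ, mul(Z, SZ)), add(S^4(Z), SZ))))
  [17] S(S(add(S(add(Z, mul(Z, SZ))), add(S^4(Z), SZ))))
  [18] S(S(S(add(add(Z, mul(Z, SZ)), add(S^4(Z), SZ)))))
  [19] S(S(S(add(mul(Z, SZ), add(S^4(Z), SZ)))))
  [20] S(S(S(add(Z, add(S^4(Z), SZ)))))
  [21] S(S(S(add(S^4(Z), SZ))))
  [22] S(S(S(S(add(SSSZ, SZ)))))
  [23] S(S(S(S(S(add(SSZ, SZ))))))
  [24] S(S(S(S(S(S(add(SZ, SZ)))))))
  [25] S(S(S(S(S(S(S(add(Z, SZ))))))))
  [26] S^8(Z)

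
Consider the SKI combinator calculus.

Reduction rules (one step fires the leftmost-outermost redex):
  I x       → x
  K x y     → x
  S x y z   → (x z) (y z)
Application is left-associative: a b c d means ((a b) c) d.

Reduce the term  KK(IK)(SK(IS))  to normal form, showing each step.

Answer: normal form = K(SKS)  (in 2 steps)

Derivation:
  start: KK(IK)(SK(IS))
  step 1: K(SK(IS))
  step 2: K(SKS)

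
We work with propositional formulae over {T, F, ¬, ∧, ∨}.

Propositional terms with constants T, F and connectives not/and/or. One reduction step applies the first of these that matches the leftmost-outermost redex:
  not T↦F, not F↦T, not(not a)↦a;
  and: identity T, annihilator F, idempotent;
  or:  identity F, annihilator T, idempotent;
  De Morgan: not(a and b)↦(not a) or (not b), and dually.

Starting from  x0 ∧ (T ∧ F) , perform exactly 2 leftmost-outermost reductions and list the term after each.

Answer: after 2 steps: F

Reduction:
  start: x0 ∧ (T ∧ F)
  step 1: x0 ∧ F
  step 2: F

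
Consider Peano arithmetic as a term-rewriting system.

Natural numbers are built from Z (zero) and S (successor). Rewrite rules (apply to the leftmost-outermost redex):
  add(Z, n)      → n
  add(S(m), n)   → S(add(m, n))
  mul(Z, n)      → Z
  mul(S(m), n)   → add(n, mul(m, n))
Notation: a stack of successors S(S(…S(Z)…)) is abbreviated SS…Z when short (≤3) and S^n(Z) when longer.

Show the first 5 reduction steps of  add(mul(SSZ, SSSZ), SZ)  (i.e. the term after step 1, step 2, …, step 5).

Answer: after 5 steps: S(S(add(add(SZ, mul(SZ, SSSZ)), SZ)))

Derivation:
  start: add(mul(SSZ, SSSZ), SZ)
  [1] add(add(SSSZ, mul(SZ, SSSZ)), SZ)
  [2] add(S(add(SSZ, mul(SZ, SSSZ))), SZ)
  [3] S(add(add(SSZ, mul(SZ, SSSZ)), SZ))
  [4] S(add(S(add(SZ, mul(SZ, SSSZ))), SZ))
  [5] S(S(add(add(SZ, mul(SZ, SSSZ)), SZ)))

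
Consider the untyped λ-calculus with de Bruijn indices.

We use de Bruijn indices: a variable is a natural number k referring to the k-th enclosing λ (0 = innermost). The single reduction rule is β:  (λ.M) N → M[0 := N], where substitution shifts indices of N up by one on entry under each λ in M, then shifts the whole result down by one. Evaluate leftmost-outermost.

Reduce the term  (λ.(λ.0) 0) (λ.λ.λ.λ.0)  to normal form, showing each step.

Answer: normal form = λ.λ.λ.λ.0  (in 2 steps)

Derivation:
  start: (λ.(λ.0) 0) (λ.λ.λ.λ.0)
  [1] (λ.0) (λ.λ.λ.λ.0)
  [2] λ.λ.λ.λ.0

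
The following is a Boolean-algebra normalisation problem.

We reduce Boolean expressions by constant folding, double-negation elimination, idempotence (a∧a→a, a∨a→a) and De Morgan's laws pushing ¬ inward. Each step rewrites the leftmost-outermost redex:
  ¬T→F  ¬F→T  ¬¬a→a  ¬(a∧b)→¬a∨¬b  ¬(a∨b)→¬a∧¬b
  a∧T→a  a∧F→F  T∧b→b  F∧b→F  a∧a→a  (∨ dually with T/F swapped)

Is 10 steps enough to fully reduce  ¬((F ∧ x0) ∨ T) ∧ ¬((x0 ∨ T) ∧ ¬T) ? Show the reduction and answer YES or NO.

Answer: YES — reaches normal form F in 7 ≤ 10 steps

Working:
  start: ¬((F ∧ x0) ∨ T) ∧ ¬((x0 ∨ T) ∧ ¬T)
  →1  (¬(F ∧ x0) ∧ ¬T) ∧ ¬((x0 ∨ T) ∧ ¬T)
  →2  ((¬F ∨ ¬x0) ∧ ¬T) ∧ ¬((x0 ∨ T) ∧ ¬T)
  →3  ((T ∨ ¬x0) ∧ ¬T) ∧ ¬((x0 ∨ T) ∧ ¬T)
  →4  (T ∧ ¬T) ∧ ¬((x0 ∨ T) ∧ ¬T)
  →5  ¬T ∧ ¬((x0 ∨ T) ∧ ¬T)
  →6  F ∧ ¬((x0 ∨ T) ∧ ¬T)
  →7  F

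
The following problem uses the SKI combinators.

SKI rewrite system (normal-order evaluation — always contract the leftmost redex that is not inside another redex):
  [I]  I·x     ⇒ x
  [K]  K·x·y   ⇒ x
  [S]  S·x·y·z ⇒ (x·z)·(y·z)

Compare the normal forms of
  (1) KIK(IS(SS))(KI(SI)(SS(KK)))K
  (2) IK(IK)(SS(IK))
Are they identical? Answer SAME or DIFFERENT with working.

Answer: DIFFERENT — A ⇓ S(SKK)(K(SKK)), B ⇓ K

Derivation:
Term A:
  start: KIK(IS(SS))(KI(SI)(SS(KK)))K
  [1] I(IS(SS))(KI(SI)(SS(KK)))K
  [2] IS(SS)(KI(SI)(SS(KK)))K
  [3] S(SS)(KI(SI)(SS(KK)))K
  [4] SSK(KI(SI)(SS(KK))K)
  [5] S(KI(SI)(SS(KK))K)(K(KI(SI)(SS(KK))K))
  [6] S(I(SS(KK))K)(K(KI(SI)(SS(KK))K))
  [7] S(SS(KK)K)(K(KI(SI)(SS(KK))K))
  [8] S(SK(KKK))(K(KI(SI)(SS(KK))K))
  [9] S(SKK)(K(KI(SI)(SS(KK))K))
  [10] S(SKK)(K(I(SS(KK))K))
  [11] S(SKK)(K(SS(KK)K))
  [12] S(SKK)(K(SK(KKK)))
  [13] S(SKK)(K(SKK))

Term B:
  start: IK(IK)(SS(IK))
  [1] K(IK)(SS(IK))
  [2] IK
  [3] K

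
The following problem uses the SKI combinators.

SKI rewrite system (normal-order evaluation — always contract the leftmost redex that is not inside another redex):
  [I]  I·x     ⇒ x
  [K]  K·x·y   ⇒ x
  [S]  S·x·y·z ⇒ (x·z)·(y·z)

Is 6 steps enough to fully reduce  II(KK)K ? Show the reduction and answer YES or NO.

  start: II(KK)K
  step 1: I(KK)K
  step 2: KKK
  step 3: K

Answer: YES — reaches normal form K in 3 ≤ 6 steps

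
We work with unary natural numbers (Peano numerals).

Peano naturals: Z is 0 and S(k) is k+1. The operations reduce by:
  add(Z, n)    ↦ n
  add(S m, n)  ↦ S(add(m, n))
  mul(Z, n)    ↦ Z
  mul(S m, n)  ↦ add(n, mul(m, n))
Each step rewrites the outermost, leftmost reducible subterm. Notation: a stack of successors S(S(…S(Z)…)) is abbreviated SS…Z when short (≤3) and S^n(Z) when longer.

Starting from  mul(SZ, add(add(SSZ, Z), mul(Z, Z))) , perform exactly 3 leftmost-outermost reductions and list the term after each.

Answer: after 3 steps: add(S(add(add(SZ, Z), mul(Z, Z))), mul(Z, add(add(SSZ, Z), mul(Z, Z))))

Working:
  start: mul(SZ, add(add(SSZ, Z), mul(Z, Z)))
  step 1: add(add(add(SSZ, Z), mul(Z, Z)), mul(Z, add(add(SSZ, Z), mul(Z, Z))))
  step 2: add(add(S(add(SZ, Z)), mul(Z, Z)), mul(Z, add(add(SSZ, Z), mul(Z, Z))))
  step 3: add(S(add(add(SZ, Z), mul(Z, Z))), mul(Z, add(add(SSZ, Z), mul(Z, Z))))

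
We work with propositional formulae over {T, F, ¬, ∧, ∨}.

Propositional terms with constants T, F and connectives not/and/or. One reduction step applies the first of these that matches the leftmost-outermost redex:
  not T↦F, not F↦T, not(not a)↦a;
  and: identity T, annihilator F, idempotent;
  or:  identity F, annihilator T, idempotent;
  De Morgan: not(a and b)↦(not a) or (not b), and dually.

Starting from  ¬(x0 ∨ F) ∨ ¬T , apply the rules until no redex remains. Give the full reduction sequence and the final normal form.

  start: ¬(x0 ∨ F) ∨ ¬T
  step 1: (¬x0 ∧ ¬F) ∨ ¬T
  step 2: (¬x0 ∧ T) ∨ ¬T
  step 3: ¬x0 ∨ ¬T
  step 4: ¬x0 ∨ F
  step 5: ¬x0

Answer: normal form = ¬x0  (in 5 steps)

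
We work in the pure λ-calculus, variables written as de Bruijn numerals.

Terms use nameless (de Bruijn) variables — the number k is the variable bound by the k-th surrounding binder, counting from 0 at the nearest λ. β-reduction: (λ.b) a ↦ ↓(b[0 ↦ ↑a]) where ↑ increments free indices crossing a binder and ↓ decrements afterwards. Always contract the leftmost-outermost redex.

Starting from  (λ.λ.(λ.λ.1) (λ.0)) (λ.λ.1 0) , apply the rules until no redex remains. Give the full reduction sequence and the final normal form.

Answer: normal form = λ.λ.λ.0  (in 2 steps)

Reduction:
  start: (λ.λ.(λ.λ.1) (λ.0)) (λ.λ.1 0)
  step 1: λ.(λ.λ.1) (λ.0)
  step 2: λ.λ.λ.0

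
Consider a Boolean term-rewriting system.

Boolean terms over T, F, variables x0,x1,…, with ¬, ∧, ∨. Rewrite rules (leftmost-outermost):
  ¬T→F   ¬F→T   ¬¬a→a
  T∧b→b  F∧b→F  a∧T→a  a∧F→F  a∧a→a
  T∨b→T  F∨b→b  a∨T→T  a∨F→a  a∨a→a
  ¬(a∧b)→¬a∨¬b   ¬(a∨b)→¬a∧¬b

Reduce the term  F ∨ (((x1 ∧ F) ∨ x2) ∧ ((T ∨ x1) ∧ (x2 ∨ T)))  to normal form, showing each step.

  start: F ∨ (((x1 ∧ F) ∨ x2) ∧ ((T ∨ x1) ∧ (x2 ∨ T)))
  →1  ((x1 ∧ F) ∨ x2) ∧ ((T ∨ x1) ∧ (x2 ∨ T))
  →2  (F ∨ x2) ∧ ((T ∨ x1) ∧ (x2 ∨ T))
  →3  x2 ∧ ((T ∨ x1) ∧ (x2 ∨ T))
  →4  x2 ∧ (T ∧ (x2 ∨ T))
  →5  x2 ∧ (x2 ∨ T)
  →6  x2 ∧ T
  →7  x2

Answer: normal form = x2  (in 7 steps)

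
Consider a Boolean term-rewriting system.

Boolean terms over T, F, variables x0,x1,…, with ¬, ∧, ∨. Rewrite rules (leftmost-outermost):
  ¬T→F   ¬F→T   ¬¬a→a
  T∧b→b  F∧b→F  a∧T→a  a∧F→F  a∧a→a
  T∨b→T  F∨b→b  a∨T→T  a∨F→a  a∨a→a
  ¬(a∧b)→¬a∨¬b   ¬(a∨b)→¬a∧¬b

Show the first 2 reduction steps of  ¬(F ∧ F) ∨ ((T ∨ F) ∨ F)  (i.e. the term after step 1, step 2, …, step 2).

Answer: after 2 steps: ¬F ∨ ((T ∨ F) ∨ F)

Derivation:
  start: ¬(F ∧ F) ∨ ((T ∨ F) ∨ F)
  →1  (¬F ∨ ¬F) ∨ ((T ∨ F) ∨ F)
  →2  ¬F ∨ ((T ∨ F) ∨ F)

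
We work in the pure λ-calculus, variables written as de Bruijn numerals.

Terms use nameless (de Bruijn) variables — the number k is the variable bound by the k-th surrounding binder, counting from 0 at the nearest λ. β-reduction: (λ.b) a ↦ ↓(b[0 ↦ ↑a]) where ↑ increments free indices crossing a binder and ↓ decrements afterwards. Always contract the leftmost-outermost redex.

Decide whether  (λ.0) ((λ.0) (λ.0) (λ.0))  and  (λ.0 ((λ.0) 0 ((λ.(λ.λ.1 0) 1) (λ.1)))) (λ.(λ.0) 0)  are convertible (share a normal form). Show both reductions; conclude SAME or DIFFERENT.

Answer: SAME — A ⇓ λ.0, B ⇓ λ.0

Working:
Term A:
  start: (λ.0) ((λ.0) (λ.0) (λ.0))
  step 1: (λ.0) (λ.0) (λ.0)
  step 2: (λ.0) (λ.0)
  step 3: λ.0

Term B:
  start: (λ.0 ((λ.0) 0 ((λ.(λ.λ.1 0) 1) (λ.1)))) (λ.(λ.0) 0)
  step 1: (λ.(λ.0) 0) ((λ.0) (λ.(λ.0) 0) ((λ.(λ.λ.1 0) (λ.(λ.0) 0)) (λ.λ.(λ.0) 0)))
  step 2: (λ.0) ((λ.0) (λ.(λ.0) 0) ((λ.(λ.λ.1 0) (λ.(λ.0) 0)) (λ.λ.(λ.0) 0)))
  step 3: (λ.0) (λ.(λ.0) 0) ((λ.(λ.λ.1 0) (λ.(λ.0) 0)) (λ.λ.(λ.0) 0))
  step 4: (λ.(λ.0) 0) ((λ.(λ.λ.1 0) (λ.(λ.0) 0)) (λ.λ.(λ.0) 0))
  step 5: (λ.0) ((λ.(λ.λ.1 0) (λ.(λ.0) 0)) (λ.λ.(λ.0) 0))
  step 6: (λ.(λ.λ.1 0) (λ.(λ.0) 0)) (λ.λ.(λ.0) 0)
  step 7: (λ.λ.1 0) (λ.(λ.0) 0)
  step 8: λ.(λ.(λ.0) 0) 0
  step 9: λ.(λ.0) 0
  step 10: λ.0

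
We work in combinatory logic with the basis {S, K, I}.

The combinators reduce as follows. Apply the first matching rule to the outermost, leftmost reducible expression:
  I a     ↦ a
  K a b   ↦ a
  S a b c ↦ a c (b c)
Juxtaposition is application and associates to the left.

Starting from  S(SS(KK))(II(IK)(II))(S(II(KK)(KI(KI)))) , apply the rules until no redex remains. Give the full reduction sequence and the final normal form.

  start: S(SS(KK))(II(IK)(II))(S(II(KK)(KI(KI))))
  [1] SS(KK)(S(II(KK)(KI(KI))))(II(IK)(II)(S(II(KK)(KI(KI)))))
  [2] S(S(II(KK)(KI(KI))))(KK(S(II(KK)(KI(KI)))))(II(IK)(II)(S(II(KK)(KI(KI)))))
  [3] S(II(KK)(KI(KI)))(II(IK)(II)(S(II(KK)(KI(KI)))))(KK(S(II(KK)(KI(KI))))(II(IK)(II)(S(II(KK)(KI(KI))))))
  [4] II(KK)(KI(KI))(KK(S(II(KK)(KI(KI))))(II(IK)(II)(S(II(KK)(KI(KI))))))(II(IK)(II)(S(II(KK)(KI(KI))))(KK(S(II(KK)(KI(KI))))(II(IK)(II)(S(II(KK)(KI(KI)))))))
  [5] I(KK)(KI(KI))(KK(S(II(KK)(KI(KI))))(II(IK)(II)(S(II(KK)(KI(KI))))))(II(IK)(II)(S(II(KK)(KI(KI))))(KK(S(II(KK)(KI(KI))))(II(IK)(II)(S(II(KK)(KI(KI)))))))
  [6] KK(KI(KI))(KK(S(II(KK)(KI(KI))))(II(IK)(II)(S(II(KK)(KI(KI))))))(II(IK)(II)(S(II(KK)(KI(KI))))(KK(S(II(KK)(KI(KI))))(II(IK)(II)(S(II(KK)(KI(KI)))))))
  [7] K(KK(S(II(KK)(KI(KI))))(II(IK)(II)(S(II(KK)(KI(KI))))))(II(IK)(II)(S(II(KK)(KI(KI))))(KK(S(II(KK)(KI(KI))))(II(IK)(II)(S(II(KK)(KI(KI)))))))
  [8] KK(S(II(KK)(KI(KI))))(II(IK)(II)(S(II(KK)(KI(KI)))))
  [9] K(II(IK)(II)(S(II(KK)(KI(KI)))))
  [10] K(I(IK)(II)(S(II(KK)(KI(KI)))))
  [11] K(IK(II)(S(II(KK)(KI(KI)))))
  [12] K(K(II)(S(II(KK)(KI(KI)))))
  [13] K(II)
  [14] KI

Answer: normal form = KI  (in 14 steps)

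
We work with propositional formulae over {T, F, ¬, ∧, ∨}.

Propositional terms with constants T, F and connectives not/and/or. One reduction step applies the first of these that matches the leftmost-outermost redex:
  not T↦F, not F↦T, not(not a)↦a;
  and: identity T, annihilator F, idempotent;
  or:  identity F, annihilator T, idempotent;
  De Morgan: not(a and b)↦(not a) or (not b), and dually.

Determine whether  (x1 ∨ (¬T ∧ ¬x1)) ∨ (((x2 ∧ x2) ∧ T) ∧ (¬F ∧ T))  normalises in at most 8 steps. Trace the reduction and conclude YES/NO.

  start: (x1 ∨ (¬T ∧ ¬x1)) ∨ (((x2 ∧ x2) ∧ T) ∧ (¬F ∧ T))
  step 1: (x1 ∨ (F ∧ ¬x1)) ∨ (((x2 ∧ x2) ∧ T) ∧ (¬F ∧ T))
  step 2: (x1 ∨ F) ∨ (((x2 ∧ x2) ∧ T) ∧ (¬F ∧ T))
  step 3: x1 ∨ (((x2 ∧ x2) ∧ T) ∧ (¬F ∧ T))
  step 4: x1 ∨ ((x2 ∧ x2) ∧ (¬F ∧ T))
  step 5: x1 ∨ (x2 ∧ (¬F ∧ T))
  step 6: x1 ∨ (x2 ∧ ¬F)
  step 7: x1 ∨ (x2 ∧ T)
  step 8: x1 ∨ x2

Answer: YES — reaches normal form x1 ∨ x2 in 8 ≤ 8 steps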